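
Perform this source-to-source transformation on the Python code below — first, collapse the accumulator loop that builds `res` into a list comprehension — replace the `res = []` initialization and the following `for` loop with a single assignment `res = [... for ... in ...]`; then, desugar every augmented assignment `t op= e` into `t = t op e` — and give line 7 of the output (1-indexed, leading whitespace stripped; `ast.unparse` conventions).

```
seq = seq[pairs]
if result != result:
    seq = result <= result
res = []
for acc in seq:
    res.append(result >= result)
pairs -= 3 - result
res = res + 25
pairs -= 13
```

pairs = pairs - 13

Transformed code:
seq = seq[pairs]
if result != result:
    seq = result <= result
res = [result >= result for acc in seq]
pairs = pairs - (3 - result)
res = res + 25
pairs = pairs - 13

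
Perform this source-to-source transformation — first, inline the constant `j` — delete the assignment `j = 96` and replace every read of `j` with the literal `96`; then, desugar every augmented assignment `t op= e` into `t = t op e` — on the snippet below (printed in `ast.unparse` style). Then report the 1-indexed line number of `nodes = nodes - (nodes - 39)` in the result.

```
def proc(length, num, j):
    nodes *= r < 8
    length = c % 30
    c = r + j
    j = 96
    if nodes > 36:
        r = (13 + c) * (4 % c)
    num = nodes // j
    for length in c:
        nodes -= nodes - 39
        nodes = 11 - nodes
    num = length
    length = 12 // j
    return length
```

9

Transformed code:
def proc(length, num, j):
    nodes = nodes * (r < 8)
    length = c % 30
    c = r + 96
    if nodes > 36:
        r = (13 + c) * (4 % c)
    num = nodes // 96
    for length in c:
        nodes = nodes - (nodes - 39)
        nodes = 11 - nodes
    num = length
    length = 12 // 96
    return length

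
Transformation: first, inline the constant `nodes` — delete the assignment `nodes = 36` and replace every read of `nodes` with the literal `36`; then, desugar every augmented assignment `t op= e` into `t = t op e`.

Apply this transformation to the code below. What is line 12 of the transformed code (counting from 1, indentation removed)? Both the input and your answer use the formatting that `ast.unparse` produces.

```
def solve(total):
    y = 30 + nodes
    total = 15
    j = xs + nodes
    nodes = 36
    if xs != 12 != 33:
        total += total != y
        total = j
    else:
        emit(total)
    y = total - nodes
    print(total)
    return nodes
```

Transformed code:
def solve(total):
    y = 30 + 36
    total = 15
    j = xs + 36
    if xs != 12 != 33:
        total = total + (total != y)
        total = j
    else:
        emit(total)
    y = total - 36
    print(total)
    return 36

return 36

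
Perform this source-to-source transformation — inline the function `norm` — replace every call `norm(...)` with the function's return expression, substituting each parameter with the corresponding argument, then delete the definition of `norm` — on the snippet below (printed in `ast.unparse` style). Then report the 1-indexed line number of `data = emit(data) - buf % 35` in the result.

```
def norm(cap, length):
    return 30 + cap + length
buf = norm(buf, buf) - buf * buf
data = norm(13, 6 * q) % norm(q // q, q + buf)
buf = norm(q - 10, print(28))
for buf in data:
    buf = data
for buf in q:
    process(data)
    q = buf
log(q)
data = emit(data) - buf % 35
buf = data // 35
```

10

Transformed code:
buf = 30 + buf + buf - buf * buf
data = (30 + 13 + 6 * q) % (30 + q // q + (q + buf))
buf = 30 + (q - 10) + print(28)
for buf in data:
    buf = data
for buf in q:
    process(data)
    q = buf
log(q)
data = emit(data) - buf % 35
buf = data // 35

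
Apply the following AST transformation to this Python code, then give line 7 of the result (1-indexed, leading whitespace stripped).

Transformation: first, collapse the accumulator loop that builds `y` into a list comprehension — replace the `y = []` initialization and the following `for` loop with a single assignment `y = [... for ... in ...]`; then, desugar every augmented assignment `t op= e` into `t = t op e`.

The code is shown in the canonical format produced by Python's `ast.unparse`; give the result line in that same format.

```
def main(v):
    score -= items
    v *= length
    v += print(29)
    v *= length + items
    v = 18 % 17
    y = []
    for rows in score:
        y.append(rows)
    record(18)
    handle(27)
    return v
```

Transformed code:
def main(v):
    score = score - items
    v = v * length
    v = v + print(29)
    v = v * (length + items)
    v = 18 % 17
    y = [rows for rows in score]
    record(18)
    handle(27)
    return v

y = [rows for rows in score]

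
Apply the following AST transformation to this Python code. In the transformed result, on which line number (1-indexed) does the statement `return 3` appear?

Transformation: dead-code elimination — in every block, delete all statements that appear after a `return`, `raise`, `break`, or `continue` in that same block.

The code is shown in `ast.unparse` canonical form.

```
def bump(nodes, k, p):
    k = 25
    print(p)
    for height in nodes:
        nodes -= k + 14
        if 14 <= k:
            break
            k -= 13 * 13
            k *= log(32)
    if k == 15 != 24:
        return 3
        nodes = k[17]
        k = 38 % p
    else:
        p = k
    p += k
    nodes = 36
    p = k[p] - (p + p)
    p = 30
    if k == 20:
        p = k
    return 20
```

Transformed code:
def bump(nodes, k, p):
    k = 25
    print(p)
    for height in nodes:
        nodes -= k + 14
        if 14 <= k:
            break
    if k == 15 != 24:
        return 3
    else:
        p = k
    p += k
    nodes = 36
    p = k[p] - (p + p)
    p = 30
    if k == 20:
        p = k
    return 20

9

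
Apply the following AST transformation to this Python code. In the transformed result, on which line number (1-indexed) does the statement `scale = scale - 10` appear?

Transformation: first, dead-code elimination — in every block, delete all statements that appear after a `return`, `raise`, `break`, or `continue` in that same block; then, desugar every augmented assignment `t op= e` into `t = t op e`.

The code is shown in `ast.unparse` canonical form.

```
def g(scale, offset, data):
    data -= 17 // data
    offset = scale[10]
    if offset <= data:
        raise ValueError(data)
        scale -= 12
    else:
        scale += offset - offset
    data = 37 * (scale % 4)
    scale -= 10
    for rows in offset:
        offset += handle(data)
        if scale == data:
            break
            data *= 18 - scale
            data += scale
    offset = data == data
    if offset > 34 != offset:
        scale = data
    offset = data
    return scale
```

Transformed code:
def g(scale, offset, data):
    data = data - 17 // data
    offset = scale[10]
    if offset <= data:
        raise ValueError(data)
    else:
        scale = scale + (offset - offset)
    data = 37 * (scale % 4)
    scale = scale - 10
    for rows in offset:
        offset = offset + handle(data)
        if scale == data:
            break
    offset = data == data
    if offset > 34 != offset:
        scale = data
    offset = data
    return scale

9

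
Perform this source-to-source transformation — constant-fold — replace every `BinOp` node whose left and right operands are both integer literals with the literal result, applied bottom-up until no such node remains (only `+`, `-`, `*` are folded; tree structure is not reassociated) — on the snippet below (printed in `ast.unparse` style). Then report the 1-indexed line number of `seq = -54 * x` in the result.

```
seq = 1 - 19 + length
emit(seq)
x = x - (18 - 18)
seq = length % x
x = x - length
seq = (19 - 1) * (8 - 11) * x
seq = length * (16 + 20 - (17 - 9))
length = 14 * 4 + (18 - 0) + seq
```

Transformed code:
seq = -18 + length
emit(seq)
x = x - 0
seq = length % x
x = x - length
seq = -54 * x
seq = length * 28
length = 74 + seq

6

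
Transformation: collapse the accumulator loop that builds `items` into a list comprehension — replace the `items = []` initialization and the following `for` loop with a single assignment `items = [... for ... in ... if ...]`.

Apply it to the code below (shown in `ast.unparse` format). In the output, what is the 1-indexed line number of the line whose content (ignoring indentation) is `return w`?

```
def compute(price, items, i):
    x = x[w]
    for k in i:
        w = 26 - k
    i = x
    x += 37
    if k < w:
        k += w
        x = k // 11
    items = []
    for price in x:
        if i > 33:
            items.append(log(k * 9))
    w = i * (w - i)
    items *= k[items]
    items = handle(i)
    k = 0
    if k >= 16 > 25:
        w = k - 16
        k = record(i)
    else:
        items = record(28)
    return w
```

20

Transformed code:
def compute(price, items, i):
    x = x[w]
    for k in i:
        w = 26 - k
    i = x
    x += 37
    if k < w:
        k += w
        x = k // 11
    items = [log(k * 9) for price in x if i > 33]
    w = i * (w - i)
    items *= k[items]
    items = handle(i)
    k = 0
    if k >= 16 > 25:
        w = k - 16
        k = record(i)
    else:
        items = record(28)
    return w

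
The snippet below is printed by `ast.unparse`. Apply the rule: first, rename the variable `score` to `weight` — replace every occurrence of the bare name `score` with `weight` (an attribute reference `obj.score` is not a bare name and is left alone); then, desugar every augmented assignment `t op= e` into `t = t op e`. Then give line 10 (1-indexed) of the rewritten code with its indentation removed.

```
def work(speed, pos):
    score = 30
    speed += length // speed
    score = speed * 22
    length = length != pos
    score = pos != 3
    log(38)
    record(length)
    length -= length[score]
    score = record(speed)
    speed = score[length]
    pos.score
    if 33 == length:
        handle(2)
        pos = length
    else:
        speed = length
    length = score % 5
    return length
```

weight = record(speed)

Transformed code:
def work(speed, pos):
    weight = 30
    speed = speed + length // speed
    weight = speed * 22
    length = length != pos
    weight = pos != 3
    log(38)
    record(length)
    length = length - length[weight]
    weight = record(speed)
    speed = weight[length]
    pos.score
    if 33 == length:
        handle(2)
        pos = length
    else:
        speed = length
    length = weight % 5
    return length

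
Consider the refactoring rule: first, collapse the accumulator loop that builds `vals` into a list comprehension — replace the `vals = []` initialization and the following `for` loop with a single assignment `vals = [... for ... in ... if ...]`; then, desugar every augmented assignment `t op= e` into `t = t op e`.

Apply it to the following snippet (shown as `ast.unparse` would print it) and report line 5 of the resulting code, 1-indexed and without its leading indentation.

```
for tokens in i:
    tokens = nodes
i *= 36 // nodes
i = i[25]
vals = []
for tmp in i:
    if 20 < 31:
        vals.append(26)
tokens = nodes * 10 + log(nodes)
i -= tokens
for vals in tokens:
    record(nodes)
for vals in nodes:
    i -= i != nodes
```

vals = [26 for tmp in i if 20 < 31]

Transformed code:
for tokens in i:
    tokens = nodes
i = i * (36 // nodes)
i = i[25]
vals = [26 for tmp in i if 20 < 31]
tokens = nodes * 10 + log(nodes)
i = i - tokens
for vals in tokens:
    record(nodes)
for vals in nodes:
    i = i - (i != nodes)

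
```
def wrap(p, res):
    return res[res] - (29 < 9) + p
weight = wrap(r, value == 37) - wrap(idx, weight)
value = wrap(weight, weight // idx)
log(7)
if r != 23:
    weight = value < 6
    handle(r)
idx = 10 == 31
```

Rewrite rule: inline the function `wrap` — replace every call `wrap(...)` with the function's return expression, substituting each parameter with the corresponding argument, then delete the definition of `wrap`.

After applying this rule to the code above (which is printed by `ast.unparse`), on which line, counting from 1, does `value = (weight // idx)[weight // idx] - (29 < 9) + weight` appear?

2

Transformed code:
weight = (value == 37)[value == 37] - (29 < 9) + r - (weight[weight] - (29 < 9) + idx)
value = (weight // idx)[weight // idx] - (29 < 9) + weight
log(7)
if r != 23:
    weight = value < 6
    handle(r)
idx = 10 == 31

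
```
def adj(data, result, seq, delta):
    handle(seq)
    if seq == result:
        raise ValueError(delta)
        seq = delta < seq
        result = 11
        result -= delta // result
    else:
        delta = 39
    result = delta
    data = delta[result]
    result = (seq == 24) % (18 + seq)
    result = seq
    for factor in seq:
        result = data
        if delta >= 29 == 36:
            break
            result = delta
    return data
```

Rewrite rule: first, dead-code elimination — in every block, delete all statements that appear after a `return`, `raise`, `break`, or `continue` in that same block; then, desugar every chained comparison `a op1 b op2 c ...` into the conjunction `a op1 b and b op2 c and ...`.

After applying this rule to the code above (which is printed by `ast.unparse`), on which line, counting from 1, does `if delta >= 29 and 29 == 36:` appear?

Transformed code:
def adj(data, result, seq, delta):
    handle(seq)
    if seq == result:
        raise ValueError(delta)
    else:
        delta = 39
    result = delta
    data = delta[result]
    result = (seq == 24) % (18 + seq)
    result = seq
    for factor in seq:
        result = data
        if delta >= 29 and 29 == 36:
            break
    return data

13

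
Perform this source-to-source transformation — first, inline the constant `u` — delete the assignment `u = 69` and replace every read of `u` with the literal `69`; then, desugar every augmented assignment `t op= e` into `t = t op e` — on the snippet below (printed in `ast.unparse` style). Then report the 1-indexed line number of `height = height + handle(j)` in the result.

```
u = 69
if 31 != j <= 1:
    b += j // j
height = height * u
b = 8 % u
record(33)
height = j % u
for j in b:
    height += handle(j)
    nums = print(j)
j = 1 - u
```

8

Transformed code:
if 31 != j <= 1:
    b = b + j // j
height = height * 69
b = 8 % 69
record(33)
height = j % 69
for j in b:
    height = height + handle(j)
    nums = print(j)
j = 1 - 69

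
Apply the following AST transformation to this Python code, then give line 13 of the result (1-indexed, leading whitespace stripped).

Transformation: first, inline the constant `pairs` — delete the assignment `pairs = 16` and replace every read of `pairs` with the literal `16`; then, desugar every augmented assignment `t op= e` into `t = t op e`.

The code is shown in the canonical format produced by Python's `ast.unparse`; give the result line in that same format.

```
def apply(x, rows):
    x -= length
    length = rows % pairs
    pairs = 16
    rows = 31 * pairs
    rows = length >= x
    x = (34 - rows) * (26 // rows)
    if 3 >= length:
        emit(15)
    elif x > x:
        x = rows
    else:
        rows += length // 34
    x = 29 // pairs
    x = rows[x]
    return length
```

Transformed code:
def apply(x, rows):
    x = x - length
    length = rows % 16
    rows = 31 * 16
    rows = length >= x
    x = (34 - rows) * (26 // rows)
    if 3 >= length:
        emit(15)
    elif x > x:
        x = rows
    else:
        rows = rows + length // 34
    x = 29 // 16
    x = rows[x]
    return length

x = 29 // 16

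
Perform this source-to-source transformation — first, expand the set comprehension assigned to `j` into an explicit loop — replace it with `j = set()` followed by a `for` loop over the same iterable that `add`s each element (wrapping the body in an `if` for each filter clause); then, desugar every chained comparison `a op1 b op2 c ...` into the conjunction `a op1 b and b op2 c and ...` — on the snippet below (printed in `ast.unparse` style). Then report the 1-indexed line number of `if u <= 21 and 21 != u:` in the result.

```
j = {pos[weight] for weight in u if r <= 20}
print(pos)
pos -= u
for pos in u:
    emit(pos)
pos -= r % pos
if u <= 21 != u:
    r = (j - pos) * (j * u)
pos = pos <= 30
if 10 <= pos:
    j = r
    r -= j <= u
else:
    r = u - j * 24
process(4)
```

Transformed code:
j = set()
for weight in u:
    if r <= 20:
        j.add(pos[weight])
print(pos)
pos -= u
for pos in u:
    emit(pos)
pos -= r % pos
if u <= 21 and 21 != u:
    r = (j - pos) * (j * u)
pos = pos <= 30
if 10 <= pos:
    j = r
    r -= j <= u
else:
    r = u - j * 24
process(4)

10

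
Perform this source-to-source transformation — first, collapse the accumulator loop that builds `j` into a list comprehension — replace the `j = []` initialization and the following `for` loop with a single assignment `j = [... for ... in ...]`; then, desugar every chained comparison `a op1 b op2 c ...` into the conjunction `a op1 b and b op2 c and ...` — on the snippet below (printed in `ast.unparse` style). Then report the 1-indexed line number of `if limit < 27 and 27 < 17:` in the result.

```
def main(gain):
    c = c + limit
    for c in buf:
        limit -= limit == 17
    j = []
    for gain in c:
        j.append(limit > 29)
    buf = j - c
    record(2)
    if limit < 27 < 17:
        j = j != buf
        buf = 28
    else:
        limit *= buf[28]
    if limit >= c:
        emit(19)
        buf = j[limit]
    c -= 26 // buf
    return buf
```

8

Transformed code:
def main(gain):
    c = c + limit
    for c in buf:
        limit -= limit == 17
    j = [limit > 29 for gain in c]
    buf = j - c
    record(2)
    if limit < 27 and 27 < 17:
        j = j != buf
        buf = 28
    else:
        limit *= buf[28]
    if limit >= c:
        emit(19)
        buf = j[limit]
    c -= 26 // buf
    return buf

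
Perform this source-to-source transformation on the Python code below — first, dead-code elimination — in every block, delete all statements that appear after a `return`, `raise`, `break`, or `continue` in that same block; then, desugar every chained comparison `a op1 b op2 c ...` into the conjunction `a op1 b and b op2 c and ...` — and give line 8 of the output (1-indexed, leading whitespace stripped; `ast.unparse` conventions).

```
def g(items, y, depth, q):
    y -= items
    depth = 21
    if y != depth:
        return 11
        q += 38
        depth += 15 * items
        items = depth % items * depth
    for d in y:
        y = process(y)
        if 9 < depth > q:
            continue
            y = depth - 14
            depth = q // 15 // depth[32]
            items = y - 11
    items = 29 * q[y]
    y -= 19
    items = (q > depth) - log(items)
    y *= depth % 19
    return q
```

if 9 < depth and depth > q:

Transformed code:
def g(items, y, depth, q):
    y -= items
    depth = 21
    if y != depth:
        return 11
    for d in y:
        y = process(y)
        if 9 < depth and depth > q:
            continue
    items = 29 * q[y]
    y -= 19
    items = (q > depth) - log(items)
    y *= depth % 19
    return q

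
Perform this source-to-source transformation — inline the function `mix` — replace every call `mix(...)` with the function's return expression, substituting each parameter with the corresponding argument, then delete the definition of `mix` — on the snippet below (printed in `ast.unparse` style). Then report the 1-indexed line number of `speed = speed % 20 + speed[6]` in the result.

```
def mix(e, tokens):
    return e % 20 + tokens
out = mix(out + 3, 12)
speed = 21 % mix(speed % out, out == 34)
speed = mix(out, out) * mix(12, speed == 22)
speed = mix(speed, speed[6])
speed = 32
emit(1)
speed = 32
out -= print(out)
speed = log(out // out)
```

4

Transformed code:
out = (out + 3) % 20 + 12
speed = 21 % (speed % out % 20 + (out == 34))
speed = (out % 20 + out) * (12 % 20 + (speed == 22))
speed = speed % 20 + speed[6]
speed = 32
emit(1)
speed = 32
out -= print(out)
speed = log(out // out)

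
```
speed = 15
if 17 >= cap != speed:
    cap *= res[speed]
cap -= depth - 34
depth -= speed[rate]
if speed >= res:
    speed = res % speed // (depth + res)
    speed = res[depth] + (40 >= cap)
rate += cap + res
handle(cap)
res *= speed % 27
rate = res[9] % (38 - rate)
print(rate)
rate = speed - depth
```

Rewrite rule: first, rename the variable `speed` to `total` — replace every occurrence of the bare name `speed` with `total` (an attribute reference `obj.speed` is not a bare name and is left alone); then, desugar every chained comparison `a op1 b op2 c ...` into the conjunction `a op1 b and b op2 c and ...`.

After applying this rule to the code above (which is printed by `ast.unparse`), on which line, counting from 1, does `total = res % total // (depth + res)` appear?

Transformed code:
total = 15
if 17 >= cap and cap != total:
    cap *= res[total]
cap -= depth - 34
depth -= total[rate]
if total >= res:
    total = res % total // (depth + res)
    total = res[depth] + (40 >= cap)
rate += cap + res
handle(cap)
res *= total % 27
rate = res[9] % (38 - rate)
print(rate)
rate = total - depth

7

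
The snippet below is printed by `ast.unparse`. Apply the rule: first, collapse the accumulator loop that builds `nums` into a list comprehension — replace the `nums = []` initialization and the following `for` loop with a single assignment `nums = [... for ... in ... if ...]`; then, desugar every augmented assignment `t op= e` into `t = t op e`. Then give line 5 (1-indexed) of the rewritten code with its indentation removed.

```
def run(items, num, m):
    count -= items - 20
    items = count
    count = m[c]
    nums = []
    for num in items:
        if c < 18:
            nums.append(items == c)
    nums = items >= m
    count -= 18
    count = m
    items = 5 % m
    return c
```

Transformed code:
def run(items, num, m):
    count = count - (items - 20)
    items = count
    count = m[c]
    nums = [items == c for num in items if c < 18]
    nums = items >= m
    count = count - 18
    count = m
    items = 5 % m
    return c

nums = [items == c for num in items if c < 18]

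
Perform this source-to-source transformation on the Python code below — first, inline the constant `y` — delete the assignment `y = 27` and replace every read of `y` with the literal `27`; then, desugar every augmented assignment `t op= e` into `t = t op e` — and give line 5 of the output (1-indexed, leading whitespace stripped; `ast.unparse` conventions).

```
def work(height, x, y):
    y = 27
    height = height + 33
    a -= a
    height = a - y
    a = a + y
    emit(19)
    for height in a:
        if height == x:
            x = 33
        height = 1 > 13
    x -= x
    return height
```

Transformed code:
def work(height, x, y):
    height = height + 33
    a = a - a
    height = a - 27
    a = a + 27
    emit(19)
    for height in a:
        if height == x:
            x = 33
        height = 1 > 13
    x = x - x
    return height

a = a + 27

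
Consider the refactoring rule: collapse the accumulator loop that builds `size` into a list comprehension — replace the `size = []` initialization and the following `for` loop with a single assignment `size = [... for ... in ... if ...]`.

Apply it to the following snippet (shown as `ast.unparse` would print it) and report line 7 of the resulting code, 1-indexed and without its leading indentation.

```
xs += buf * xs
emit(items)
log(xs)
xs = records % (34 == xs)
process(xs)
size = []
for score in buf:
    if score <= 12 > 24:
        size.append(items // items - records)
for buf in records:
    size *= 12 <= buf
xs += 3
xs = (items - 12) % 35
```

Transformed code:
xs += buf * xs
emit(items)
log(xs)
xs = records % (34 == xs)
process(xs)
size = [items // items - records for score in buf if score <= 12 > 24]
for buf in records:
    size *= 12 <= buf
xs += 3
xs = (items - 12) % 35

for buf in records:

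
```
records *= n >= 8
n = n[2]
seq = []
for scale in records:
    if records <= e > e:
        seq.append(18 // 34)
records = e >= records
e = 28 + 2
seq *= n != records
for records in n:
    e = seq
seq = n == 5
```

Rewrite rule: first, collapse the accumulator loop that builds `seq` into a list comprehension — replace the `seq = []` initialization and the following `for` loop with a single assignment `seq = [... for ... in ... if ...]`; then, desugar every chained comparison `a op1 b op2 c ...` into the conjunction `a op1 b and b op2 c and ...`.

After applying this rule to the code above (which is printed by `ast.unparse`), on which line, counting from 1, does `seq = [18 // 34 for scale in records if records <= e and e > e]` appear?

Transformed code:
records *= n >= 8
n = n[2]
seq = [18 // 34 for scale in records if records <= e and e > e]
records = e >= records
e = 28 + 2
seq *= n != records
for records in n:
    e = seq
seq = n == 5

3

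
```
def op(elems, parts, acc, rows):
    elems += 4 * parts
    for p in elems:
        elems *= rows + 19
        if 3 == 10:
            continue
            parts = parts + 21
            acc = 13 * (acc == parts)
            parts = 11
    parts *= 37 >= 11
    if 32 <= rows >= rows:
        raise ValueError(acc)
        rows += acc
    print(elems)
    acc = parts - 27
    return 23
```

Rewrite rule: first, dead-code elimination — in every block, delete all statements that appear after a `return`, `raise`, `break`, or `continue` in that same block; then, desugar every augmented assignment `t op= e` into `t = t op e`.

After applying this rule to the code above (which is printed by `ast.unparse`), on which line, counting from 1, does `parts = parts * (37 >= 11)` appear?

Transformed code:
def op(elems, parts, acc, rows):
    elems = elems + 4 * parts
    for p in elems:
        elems = elems * (rows + 19)
        if 3 == 10:
            continue
    parts = parts * (37 >= 11)
    if 32 <= rows >= rows:
        raise ValueError(acc)
    print(elems)
    acc = parts - 27
    return 23

7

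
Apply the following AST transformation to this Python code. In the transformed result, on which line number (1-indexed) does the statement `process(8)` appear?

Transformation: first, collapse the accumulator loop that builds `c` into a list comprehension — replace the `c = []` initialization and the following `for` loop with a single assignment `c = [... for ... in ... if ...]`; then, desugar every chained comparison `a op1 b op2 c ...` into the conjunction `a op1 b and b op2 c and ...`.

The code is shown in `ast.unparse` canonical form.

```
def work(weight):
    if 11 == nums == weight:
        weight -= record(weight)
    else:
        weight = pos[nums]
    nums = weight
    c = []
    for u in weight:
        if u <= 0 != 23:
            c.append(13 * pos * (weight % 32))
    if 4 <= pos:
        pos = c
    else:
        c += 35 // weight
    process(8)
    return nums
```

Transformed code:
def work(weight):
    if 11 == nums and nums == weight:
        weight -= record(weight)
    else:
        weight = pos[nums]
    nums = weight
    c = [13 * pos * (weight % 32) for u in weight if u <= 0 and 0 != 23]
    if 4 <= pos:
        pos = c
    else:
        c += 35 // weight
    process(8)
    return nums

12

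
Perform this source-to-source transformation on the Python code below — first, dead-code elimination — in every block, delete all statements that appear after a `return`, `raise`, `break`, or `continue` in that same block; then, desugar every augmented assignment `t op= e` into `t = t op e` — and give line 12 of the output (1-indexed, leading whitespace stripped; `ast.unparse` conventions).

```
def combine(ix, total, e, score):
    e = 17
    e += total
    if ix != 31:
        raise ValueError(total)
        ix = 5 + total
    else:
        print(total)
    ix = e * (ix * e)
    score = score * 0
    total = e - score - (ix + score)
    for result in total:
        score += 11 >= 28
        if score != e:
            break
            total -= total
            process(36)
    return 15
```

Transformed code:
def combine(ix, total, e, score):
    e = 17
    e = e + total
    if ix != 31:
        raise ValueError(total)
    else:
        print(total)
    ix = e * (ix * e)
    score = score * 0
    total = e - score - (ix + score)
    for result in total:
        score = score + (11 >= 28)
        if score != e:
            break
    return 15

score = score + (11 >= 28)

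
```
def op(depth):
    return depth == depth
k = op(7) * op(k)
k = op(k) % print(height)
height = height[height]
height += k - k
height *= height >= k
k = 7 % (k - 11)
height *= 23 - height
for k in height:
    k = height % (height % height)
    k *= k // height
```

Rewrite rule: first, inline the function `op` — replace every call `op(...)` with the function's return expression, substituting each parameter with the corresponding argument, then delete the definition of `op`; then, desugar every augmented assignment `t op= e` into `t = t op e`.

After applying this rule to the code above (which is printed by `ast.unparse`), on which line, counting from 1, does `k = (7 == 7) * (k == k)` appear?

1

Transformed code:
k = (7 == 7) * (k == k)
k = (k == k) % print(height)
height = height[height]
height = height + (k - k)
height = height * (height >= k)
k = 7 % (k - 11)
height = height * (23 - height)
for k in height:
    k = height % (height % height)
    k = k * (k // height)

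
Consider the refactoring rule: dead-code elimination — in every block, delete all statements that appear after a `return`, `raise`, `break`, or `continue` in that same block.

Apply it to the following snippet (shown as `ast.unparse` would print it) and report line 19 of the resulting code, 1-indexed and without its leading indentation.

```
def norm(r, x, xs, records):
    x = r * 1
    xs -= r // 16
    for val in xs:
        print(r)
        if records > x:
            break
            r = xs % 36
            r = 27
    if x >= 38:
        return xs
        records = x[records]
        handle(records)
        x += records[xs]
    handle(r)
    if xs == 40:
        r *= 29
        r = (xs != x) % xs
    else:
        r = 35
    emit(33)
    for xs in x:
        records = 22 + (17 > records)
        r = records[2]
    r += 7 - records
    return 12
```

Transformed code:
def norm(r, x, xs, records):
    x = r * 1
    xs -= r // 16
    for val in xs:
        print(r)
        if records > x:
            break
    if x >= 38:
        return xs
    handle(r)
    if xs == 40:
        r *= 29
        r = (xs != x) % xs
    else:
        r = 35
    emit(33)
    for xs in x:
        records = 22 + (17 > records)
        r = records[2]
    r += 7 - records
    return 12

r = records[2]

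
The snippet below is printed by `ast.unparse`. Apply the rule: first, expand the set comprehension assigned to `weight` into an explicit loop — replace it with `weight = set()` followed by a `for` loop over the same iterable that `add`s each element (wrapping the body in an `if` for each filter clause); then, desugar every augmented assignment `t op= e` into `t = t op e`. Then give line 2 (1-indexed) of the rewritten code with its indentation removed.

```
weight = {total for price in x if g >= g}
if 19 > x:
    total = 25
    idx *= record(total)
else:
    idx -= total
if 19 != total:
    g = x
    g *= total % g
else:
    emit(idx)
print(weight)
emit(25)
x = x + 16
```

for price in x:

Transformed code:
weight = set()
for price in x:
    if g >= g:
        weight.add(total)
if 19 > x:
    total = 25
    idx = idx * record(total)
else:
    idx = idx - total
if 19 != total:
    g = x
    g = g * (total % g)
else:
    emit(idx)
print(weight)
emit(25)
x = x + 16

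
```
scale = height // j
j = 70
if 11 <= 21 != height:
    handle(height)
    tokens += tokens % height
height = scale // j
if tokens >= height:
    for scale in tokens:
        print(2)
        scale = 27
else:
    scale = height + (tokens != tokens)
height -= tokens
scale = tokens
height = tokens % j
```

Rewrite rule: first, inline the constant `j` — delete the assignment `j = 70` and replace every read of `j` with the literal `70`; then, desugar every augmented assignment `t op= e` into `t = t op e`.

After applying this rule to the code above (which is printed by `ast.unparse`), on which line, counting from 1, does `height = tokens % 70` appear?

14

Transformed code:
scale = height // 70
if 11 <= 21 != height:
    handle(height)
    tokens = tokens + tokens % height
height = scale // 70
if tokens >= height:
    for scale in tokens:
        print(2)
        scale = 27
else:
    scale = height + (tokens != tokens)
height = height - tokens
scale = tokens
height = tokens % 70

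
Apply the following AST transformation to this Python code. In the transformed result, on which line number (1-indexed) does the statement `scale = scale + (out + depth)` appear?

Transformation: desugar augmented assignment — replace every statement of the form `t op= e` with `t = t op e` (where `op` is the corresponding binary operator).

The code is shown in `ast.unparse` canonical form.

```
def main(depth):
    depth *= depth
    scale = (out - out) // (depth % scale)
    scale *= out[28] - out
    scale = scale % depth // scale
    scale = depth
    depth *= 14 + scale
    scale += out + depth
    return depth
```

8

Transformed code:
def main(depth):
    depth = depth * depth
    scale = (out - out) // (depth % scale)
    scale = scale * (out[28] - out)
    scale = scale % depth // scale
    scale = depth
    depth = depth * (14 + scale)
    scale = scale + (out + depth)
    return depth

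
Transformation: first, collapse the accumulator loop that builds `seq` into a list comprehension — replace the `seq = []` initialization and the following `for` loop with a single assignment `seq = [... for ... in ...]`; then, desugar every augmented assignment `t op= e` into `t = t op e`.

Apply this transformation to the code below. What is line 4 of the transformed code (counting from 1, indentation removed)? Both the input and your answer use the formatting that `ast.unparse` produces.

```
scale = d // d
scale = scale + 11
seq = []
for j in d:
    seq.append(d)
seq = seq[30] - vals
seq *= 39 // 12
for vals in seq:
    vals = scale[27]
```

Transformed code:
scale = d // d
scale = scale + 11
seq = [d for j in d]
seq = seq[30] - vals
seq = seq * (39 // 12)
for vals in seq:
    vals = scale[27]

seq = seq[30] - vals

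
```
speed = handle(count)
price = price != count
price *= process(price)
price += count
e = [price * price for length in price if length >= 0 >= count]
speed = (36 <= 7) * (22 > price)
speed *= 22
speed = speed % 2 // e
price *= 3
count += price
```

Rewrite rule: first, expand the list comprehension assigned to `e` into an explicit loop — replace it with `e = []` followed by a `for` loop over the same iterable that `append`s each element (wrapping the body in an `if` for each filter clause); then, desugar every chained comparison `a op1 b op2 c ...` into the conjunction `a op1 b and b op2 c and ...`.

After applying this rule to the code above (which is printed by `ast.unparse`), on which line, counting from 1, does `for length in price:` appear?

6

Transformed code:
speed = handle(count)
price = price != count
price *= process(price)
price += count
e = []
for length in price:
    if length >= 0 and 0 >= count:
        e.append(price * price)
speed = (36 <= 7) * (22 > price)
speed *= 22
speed = speed % 2 // e
price *= 3
count += price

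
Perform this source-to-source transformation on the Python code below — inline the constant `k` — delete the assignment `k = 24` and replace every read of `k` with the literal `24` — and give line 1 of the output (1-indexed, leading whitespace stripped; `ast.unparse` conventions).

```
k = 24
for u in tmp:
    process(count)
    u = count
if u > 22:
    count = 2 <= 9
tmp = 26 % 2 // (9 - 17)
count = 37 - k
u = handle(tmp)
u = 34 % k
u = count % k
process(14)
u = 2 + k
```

for u in tmp:

Transformed code:
for u in tmp:
    process(count)
    u = count
if u > 22:
    count = 2 <= 9
tmp = 26 % 2 // (9 - 17)
count = 37 - 24
u = handle(tmp)
u = 34 % 24
u = count % 24
process(14)
u = 2 + 24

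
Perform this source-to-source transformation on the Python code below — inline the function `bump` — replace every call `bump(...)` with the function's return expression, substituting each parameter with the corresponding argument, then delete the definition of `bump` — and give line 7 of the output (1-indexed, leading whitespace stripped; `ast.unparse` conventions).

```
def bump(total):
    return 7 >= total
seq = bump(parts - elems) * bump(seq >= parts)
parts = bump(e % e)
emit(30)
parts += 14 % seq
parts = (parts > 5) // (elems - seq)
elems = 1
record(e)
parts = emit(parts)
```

record(e)

Transformed code:
seq = (7 >= parts - elems) * (7 >= (seq >= parts))
parts = 7 >= e % e
emit(30)
parts += 14 % seq
parts = (parts > 5) // (elems - seq)
elems = 1
record(e)
parts = emit(parts)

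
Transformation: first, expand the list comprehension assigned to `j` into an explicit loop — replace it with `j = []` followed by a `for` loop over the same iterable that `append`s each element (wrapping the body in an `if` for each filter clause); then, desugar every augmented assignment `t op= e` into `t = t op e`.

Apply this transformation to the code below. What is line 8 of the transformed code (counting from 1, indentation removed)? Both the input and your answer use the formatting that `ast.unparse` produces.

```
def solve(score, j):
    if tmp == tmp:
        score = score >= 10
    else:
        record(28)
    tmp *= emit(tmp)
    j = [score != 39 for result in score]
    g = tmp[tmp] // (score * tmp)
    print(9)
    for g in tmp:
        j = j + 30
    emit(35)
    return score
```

for result in score:

Transformed code:
def solve(score, j):
    if tmp == tmp:
        score = score >= 10
    else:
        record(28)
    tmp = tmp * emit(tmp)
    j = []
    for result in score:
        j.append(score != 39)
    g = tmp[tmp] // (score * tmp)
    print(9)
    for g in tmp:
        j = j + 30
    emit(35)
    return score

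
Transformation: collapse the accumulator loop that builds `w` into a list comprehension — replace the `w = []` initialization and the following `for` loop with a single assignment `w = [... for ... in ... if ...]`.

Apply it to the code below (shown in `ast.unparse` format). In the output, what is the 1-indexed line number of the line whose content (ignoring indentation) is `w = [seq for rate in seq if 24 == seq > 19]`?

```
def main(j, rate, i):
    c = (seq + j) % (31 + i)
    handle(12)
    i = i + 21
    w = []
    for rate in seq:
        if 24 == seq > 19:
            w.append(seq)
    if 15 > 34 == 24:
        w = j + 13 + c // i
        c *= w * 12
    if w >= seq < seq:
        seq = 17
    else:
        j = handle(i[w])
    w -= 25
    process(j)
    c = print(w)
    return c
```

Transformed code:
def main(j, rate, i):
    c = (seq + j) % (31 + i)
    handle(12)
    i = i + 21
    w = [seq for rate in seq if 24 == seq > 19]
    if 15 > 34 == 24:
        w = j + 13 + c // i
        c *= w * 12
    if w >= seq < seq:
        seq = 17
    else:
        j = handle(i[w])
    w -= 25
    process(j)
    c = print(w)
    return c

5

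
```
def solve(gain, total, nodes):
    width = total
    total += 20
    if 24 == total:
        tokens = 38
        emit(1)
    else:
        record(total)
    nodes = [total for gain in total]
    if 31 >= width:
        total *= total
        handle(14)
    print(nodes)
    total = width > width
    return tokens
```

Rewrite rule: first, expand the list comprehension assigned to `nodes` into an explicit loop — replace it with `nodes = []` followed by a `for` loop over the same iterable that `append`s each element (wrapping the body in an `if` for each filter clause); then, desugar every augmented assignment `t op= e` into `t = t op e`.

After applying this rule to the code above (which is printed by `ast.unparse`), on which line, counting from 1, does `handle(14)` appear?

14

Transformed code:
def solve(gain, total, nodes):
    width = total
    total = total + 20
    if 24 == total:
        tokens = 38
        emit(1)
    else:
        record(total)
    nodes = []
    for gain in total:
        nodes.append(total)
    if 31 >= width:
        total = total * total
        handle(14)
    print(nodes)
    total = width > width
    return tokens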